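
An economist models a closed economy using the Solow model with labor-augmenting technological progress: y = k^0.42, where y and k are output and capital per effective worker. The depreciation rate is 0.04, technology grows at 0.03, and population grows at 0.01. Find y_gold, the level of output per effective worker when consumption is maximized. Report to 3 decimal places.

The effective depreciation rate is n + g + δ = 0.01 + 0.03 + 0.04 = 0.08.
Maximizing c = f(k) − (n+g+δ)·k gives f'(k) = n+g+δ, i.e. 0.42·k^(0.42−1) = 0.08, so k_gold = (0.42/0.08)^(1/0.58) ≈ 17.4443.
Output: y_gold = k_gold^0.42 = 17.4443^0.42 ≈ 3.3227.

y_gold ≈ 3.323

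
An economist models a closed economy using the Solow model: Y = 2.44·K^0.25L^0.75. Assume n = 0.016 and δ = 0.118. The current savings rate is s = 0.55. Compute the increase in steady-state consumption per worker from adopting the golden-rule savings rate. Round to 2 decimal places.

Δc ≈ 0.67

n + δ = 0.016 + 0.118 = 0.134.
Current steady state (s = 0.55): k* = (0.55·2.44/0.134)^(1/0.75) ≈ 21.5872, y* = 2.44·21.5872^0.25 ≈ 5.2594, c* = (1−0.55)·5.2594 ≈ 2.3667.
At the golden rule the marginal product of capital equals n+δ: 0.25·2.44·k^(0.25−1) = 0.134. Solving, k_gold = (0.25·2.44/0.134)^(1/0.75) ≈ 7.5446.
y_gold = 2.44·7.5446^0.25 ≈ 4.0439, c_gold = y_gold − 0.134·k_gold ≈ 3.0329.
Gain: Δc = 3.0329 − 2.3667 ≈ 0.6662.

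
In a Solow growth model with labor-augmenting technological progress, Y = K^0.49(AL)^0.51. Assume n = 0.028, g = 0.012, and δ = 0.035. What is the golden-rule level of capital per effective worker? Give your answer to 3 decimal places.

n + g + δ = 0.028 + 0.012 + 0.035 = 0.075.
Golden rule sets MPK = n+g+δ: 0.49·k^(0.49−1) = 0.075, so k_gold = (0.49/0.075)^(1/0.51) ≈ 39.6555.

k_gold ≈ 39.656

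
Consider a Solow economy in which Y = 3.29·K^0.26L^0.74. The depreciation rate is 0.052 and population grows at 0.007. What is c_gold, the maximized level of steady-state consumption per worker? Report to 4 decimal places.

n + δ = 0.007 + 0.052 = 0.059.
At the golden rule the marginal product of capital equals n+δ: 0.26·3.29·k^(0.26−1) = 0.059. Solving, k_gold = (0.26·3.29/0.059)^(1/0.74) ≈ 37.0978.
y_gold = 3.29·37.0978^0.26 ≈ 8.4183.
c_gold = y_gold − (n+δ)·k_gold = 8.4183 − 0.059·37.0978 ≈ 6.2296.

c_gold ≈ 6.2296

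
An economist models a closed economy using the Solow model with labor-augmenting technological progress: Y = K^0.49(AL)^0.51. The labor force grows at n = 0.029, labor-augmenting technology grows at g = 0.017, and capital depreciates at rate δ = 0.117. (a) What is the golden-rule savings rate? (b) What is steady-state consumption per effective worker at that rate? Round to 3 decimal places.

n + g + δ = 0.029 + 0.017 + 0.117 = 0.163.
For Cobb-Douglas, s_gold equals capital's share: s_gold = 0.49.
At the golden rule the marginal product of capital equals n+g+δ: 0.49·k^(0.49−1) = 0.163. Solving, k_gold = (0.49/0.163)^(1/0.51) ≈ 8.6551.
y_gold = 8.6551^0.49 ≈ 2.8791; c_gold = (1−0.49)·y_gold ≈ 1.4684.

(a) s_gold = 0.490; (b) c_gold ≈ 1.468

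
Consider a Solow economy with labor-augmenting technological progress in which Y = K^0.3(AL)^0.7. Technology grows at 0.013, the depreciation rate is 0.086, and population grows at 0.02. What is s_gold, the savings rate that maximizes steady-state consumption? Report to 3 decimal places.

s_gold = 0.300

The effective depreciation rate is n + g + δ = 0.02 + 0.013 + 0.086 = 0.119.
At the golden rule MPK = n+g+δ, and in any Cobb-Douglas steady state s = (n+g+δ)·k/y = MPK·k/y = capital's share 0.3.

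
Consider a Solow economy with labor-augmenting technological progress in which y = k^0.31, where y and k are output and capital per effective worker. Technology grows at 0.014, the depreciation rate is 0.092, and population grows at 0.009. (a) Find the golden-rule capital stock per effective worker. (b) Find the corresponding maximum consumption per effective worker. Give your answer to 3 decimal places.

(a) k_gold ≈ 4.209; (b) c_gold ≈ 1.077

Capital per effective worker breaks even when investment replaces (n + g + δ)·k; here n + g + δ = 0.115.
Setting f'(k) = n+g+δ gives 0.31·k^(0.31−1) = 0.115, hence k_gold = (0.31/0.115)^(1/0.69) ≈ 4.2087.
y_gold = 4.2087^0.31 ≈ 1.5613; c_gold = y_gold − 0.115·k_gold ≈ 1.0773.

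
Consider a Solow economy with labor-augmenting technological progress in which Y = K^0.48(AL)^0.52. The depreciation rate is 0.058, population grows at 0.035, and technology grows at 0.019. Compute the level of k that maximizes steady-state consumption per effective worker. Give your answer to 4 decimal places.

k_gold ≈ 16.4221

Capital per effective worker breaks even when investment replaces (n + g + δ)·k; here n + g + δ = 0.112.
At the golden rule the marginal product of capital equals n+g+δ: 0.48·k^(0.48−1) = 0.112. Solving, k_gold = (0.48/0.112)^(1/0.52) ≈ 16.4221.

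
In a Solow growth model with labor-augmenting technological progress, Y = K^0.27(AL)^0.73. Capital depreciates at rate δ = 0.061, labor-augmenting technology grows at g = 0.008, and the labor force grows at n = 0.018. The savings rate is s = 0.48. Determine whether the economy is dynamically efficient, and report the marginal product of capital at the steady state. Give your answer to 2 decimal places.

n + g + δ = 0.018 + 0.008 + 0.061 = 0.087.
Steady-state k*: s·k^0.27 = 0.087·k gives k* = (0.48/0.087)^(1/0.73) ≈ 10.3767.
MPK = 0.27·10.3767^(-0.73) ≈ 0.0489.
MPK < n+g+δ = 0.087, so the economy is dynamically inefficient (over-saving).

dynamically inefficient; MPK ≈ 0.05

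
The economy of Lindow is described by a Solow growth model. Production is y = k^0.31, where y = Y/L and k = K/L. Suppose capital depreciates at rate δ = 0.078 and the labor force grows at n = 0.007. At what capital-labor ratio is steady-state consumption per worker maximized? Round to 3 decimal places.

The effective depreciation rate is n + δ = 0.007 + 0.078 = 0.085.
Golden rule sets MPK = n+δ: 0.31·k^(0.31−1) = 0.085, so k_gold = (0.31/0.085)^(1/0.69) ≈ 6.5224.

k_gold ≈ 6.522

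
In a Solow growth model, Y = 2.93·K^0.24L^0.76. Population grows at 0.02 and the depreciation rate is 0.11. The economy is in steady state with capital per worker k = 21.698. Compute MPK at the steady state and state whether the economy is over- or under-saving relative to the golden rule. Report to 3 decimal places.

over-saving; MPK ≈ 0.068

n + δ = 0.02 + 0.11 = 0.13.
MPK = 0.24·2.93·k^(0.24−1) = 0.24·2.93·21.698^(-0.76) ≈ 0.0678.
MPK < 0.13, so the economy is dynamically inefficient (over-saving).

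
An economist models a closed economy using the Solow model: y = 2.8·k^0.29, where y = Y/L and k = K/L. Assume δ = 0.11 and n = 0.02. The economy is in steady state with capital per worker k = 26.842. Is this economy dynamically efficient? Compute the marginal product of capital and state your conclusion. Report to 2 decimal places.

The effective depreciation rate is n + δ = 0.02 + 0.11 = 0.13.
MPK = 0.29·2.8·k^(0.29−1) = 0.29·2.8·26.842^(-0.71) ≈ 0.0785.
MPK < 0.13, so the economy is dynamically inefficient (over-saving).

dynamically inefficient; MPK ≈ 0.08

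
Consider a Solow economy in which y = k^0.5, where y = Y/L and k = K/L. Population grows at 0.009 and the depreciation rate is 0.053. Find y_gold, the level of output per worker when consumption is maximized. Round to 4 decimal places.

The effective depreciation rate is n + δ = 0.009 + 0.053 = 0.062.
Setting f'(k) = n+δ gives 0.5·k^(0.5−1) = 0.062, hence k_gold = (0.5/0.062)^(1/0.5) ≈ 65.0364.
Output: y_gold = k_gold^0.5 = 65.0364^0.5 ≈ 8.0645.

y_gold ≈ 8.0645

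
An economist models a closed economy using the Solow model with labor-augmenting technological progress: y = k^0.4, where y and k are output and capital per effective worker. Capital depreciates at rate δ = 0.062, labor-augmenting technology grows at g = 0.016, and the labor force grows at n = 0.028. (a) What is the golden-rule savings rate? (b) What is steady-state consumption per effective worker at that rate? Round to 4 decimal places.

n + g + δ = 0.028 + 0.016 + 0.062 = 0.106.
For Cobb-Douglas, s_gold equals capital's share: s_gold = 0.4.
At the golden rule the marginal product of capital equals n+g+δ: 0.4·k^(0.4−1) = 0.106. Solving, k_gold = (0.4/0.106)^(1/0.6) ≈ 9.1465.
y_gold = 9.1465^0.4 ≈ 2.4238; c_gold = (1−0.4)·y_gold ≈ 1.4543.

(a) s_gold = 0.4000; (b) c_gold ≈ 1.4543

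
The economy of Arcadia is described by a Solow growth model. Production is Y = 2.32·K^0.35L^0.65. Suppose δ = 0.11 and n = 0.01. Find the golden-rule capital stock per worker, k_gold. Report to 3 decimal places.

The effective depreciation rate is n + δ = 0.01 + 0.11 = 0.12.
At the golden rule the marginal product of capital equals n+δ: 0.35·2.32·k^(0.35−1) = 0.12. Solving, k_gold = (0.35·2.32/0.12)^(1/0.65) ≈ 18.9452.

k_gold ≈ 18.945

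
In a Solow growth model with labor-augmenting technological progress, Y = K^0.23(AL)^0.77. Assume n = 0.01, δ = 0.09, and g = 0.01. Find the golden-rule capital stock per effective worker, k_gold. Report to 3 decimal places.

Break-even investment rate: n + g + δ = 0.01 + 0.01 + 0.09 = 0.11.
Setting f'(k) = n+g+δ gives 0.23·k^(0.23−1) = 0.11, hence k_gold = (0.23/0.11)^(1/0.77) ≈ 2.6063.

k_gold ≈ 2.606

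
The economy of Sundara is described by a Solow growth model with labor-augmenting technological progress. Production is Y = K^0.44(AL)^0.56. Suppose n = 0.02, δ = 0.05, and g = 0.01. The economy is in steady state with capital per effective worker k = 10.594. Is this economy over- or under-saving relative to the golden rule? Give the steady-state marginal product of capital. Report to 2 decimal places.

under-saving; MPK ≈ 0.12

The effective depreciation rate is n + g + δ = 0.02 + 0.01 + 0.05 = 0.08.
MPK = 0.44·k^(0.44−1) = 0.44·10.594^(-0.56) ≈ 0.1173.
MPK > 0.08, so the economy is dynamically efficient (under-saving).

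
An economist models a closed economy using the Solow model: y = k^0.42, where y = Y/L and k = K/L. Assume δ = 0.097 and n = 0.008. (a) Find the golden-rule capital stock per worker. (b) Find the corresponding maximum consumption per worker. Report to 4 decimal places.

Capital per worker breaks even when investment replaces (n + δ)·k; here n + δ = 0.105.
Maximizing c = f(k) − (n+δ)·k gives f'(k) = n+δ, i.e. 0.42·k^(0.42−1) = 0.105, so k_gold = (0.42/0.105)^(1/0.58) ≈ 10.9153.
y_gold = 10.9153^0.42 ≈ 2.7288; c_gold = y_gold − 0.105·k_gold ≈ 1.5827.

(a) k_gold ≈ 10.9153; (b) c_gold ≈ 1.5827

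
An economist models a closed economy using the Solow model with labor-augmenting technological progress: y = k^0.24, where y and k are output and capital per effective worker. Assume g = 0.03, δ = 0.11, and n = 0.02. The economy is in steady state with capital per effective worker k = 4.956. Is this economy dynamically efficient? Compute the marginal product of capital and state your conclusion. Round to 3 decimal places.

dynamically inefficient; MPK ≈ 0.071

The effective depreciation rate is n + g + δ = 0.02 + 0.03 + 0.11 = 0.16.
MPK = 0.24·k^(0.24−1) = 0.24·4.956^(-0.76) ≈ 0.0711.
MPK < 0.16, so the economy is dynamically inefficient (over-saving).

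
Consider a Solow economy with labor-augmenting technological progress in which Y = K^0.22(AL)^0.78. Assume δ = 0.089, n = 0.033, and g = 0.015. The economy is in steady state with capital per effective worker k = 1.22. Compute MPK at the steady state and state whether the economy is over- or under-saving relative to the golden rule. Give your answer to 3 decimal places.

under-saving; MPK ≈ 0.188

Break-even investment rate: n + g + δ = 0.033 + 0.015 + 0.089 = 0.137.
MPK = 0.22·k^(0.22−1) = 0.22·1.22^(-0.78) ≈ 0.1884.
MPK > 0.137, so the economy is dynamically efficient (under-saving).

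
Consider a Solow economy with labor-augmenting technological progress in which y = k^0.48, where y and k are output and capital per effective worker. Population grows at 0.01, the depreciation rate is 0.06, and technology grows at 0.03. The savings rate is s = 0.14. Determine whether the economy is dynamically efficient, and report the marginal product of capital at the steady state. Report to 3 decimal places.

Capital per effective worker breaks even when investment replaces (n + g + δ)·k; here n + g + δ = 0.1.
Steady-state k*: s·k^0.48 = 0.1·k gives k* = (0.14/0.1)^(1/0.52) ≈ 1.9099.
MPK = 0.48·1.9099^(-0.52) ≈ 0.3429.
MPK > n+g+δ = 0.1, so the economy is dynamically efficient (under-saving).

dynamically efficient; MPK ≈ 0.343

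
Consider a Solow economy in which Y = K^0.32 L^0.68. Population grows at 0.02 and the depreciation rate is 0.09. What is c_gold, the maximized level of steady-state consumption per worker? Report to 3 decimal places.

c_gold ≈ 1.124

n + δ = 0.02 + 0.09 = 0.11.
Maximizing c = f(k) − (n+δ)·k gives f'(k) = n+δ, i.e. 0.32·k^(0.32−1) = 0.11, so k_gold = (0.32/0.11)^(1/0.68) ≈ 4.8083.
y_gold = 4.8083^0.32 ≈ 1.6529.
c_gold = y_gold − (n+δ)·k_gold = 1.6529 − 0.11·4.8083 ≈ 1.1240.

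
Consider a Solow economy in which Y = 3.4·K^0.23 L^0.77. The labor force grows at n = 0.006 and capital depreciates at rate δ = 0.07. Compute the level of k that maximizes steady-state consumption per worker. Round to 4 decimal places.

k_gold ≈ 20.6441

The effective depreciation rate is n + δ = 0.006 + 0.07 = 0.076.
Setting f'(k) = n+δ gives 0.23·3.4·k^(0.23−1) = 0.076, hence k_gold = (0.23·3.4/0.076)^(1/0.77) ≈ 20.6441.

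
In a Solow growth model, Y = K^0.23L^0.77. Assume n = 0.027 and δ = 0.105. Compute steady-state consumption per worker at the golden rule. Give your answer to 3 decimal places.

c_gold ≈ 0.909

The effective depreciation rate is n + δ = 0.027 + 0.105 = 0.132.
Maximizing c = f(k) − (n+δ)·k gives f'(k) = n+δ, i.e. 0.23·k^(0.23−1) = 0.132, so k_gold = (0.23/0.132)^(1/0.77) ≈ 2.0568.
y_gold = 2.0568^0.23 ≈ 1.1804.
c_gold = y_gold − (n+δ)·k_gold = 1.1804 − 0.132·2.0568 ≈ 0.9089.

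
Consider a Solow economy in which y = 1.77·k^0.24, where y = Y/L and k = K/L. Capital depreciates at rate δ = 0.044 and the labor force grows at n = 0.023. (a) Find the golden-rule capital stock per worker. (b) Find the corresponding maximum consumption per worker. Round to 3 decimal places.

(a) k_gold ≈ 11.361; (b) c_gold ≈ 2.410

n + δ = 0.023 + 0.044 = 0.067.
Golden rule sets MPK = n+δ: 0.24·1.77·k^(0.24−1) = 0.067, so k_gold = (0.24·1.77/0.067)^(1/0.76) ≈ 11.3608.
y_gold = 1.77·11.3608^0.24 ≈ 3.1715; c_gold = y_gold − 0.067·k_gold ≈ 2.4104.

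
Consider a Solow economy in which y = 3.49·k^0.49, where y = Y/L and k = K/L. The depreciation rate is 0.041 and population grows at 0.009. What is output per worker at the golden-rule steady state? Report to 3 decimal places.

n + δ = 0.009 + 0.041 = 0.05.
Golden rule sets MPK = n+δ: 0.49·3.49·k^(0.49−1) = 0.05, so k_gold = (0.49·3.49/0.05)^(1/0.51) ≈ 1018.4603.
Output: y_gold = 3.49·k_gold^0.49 = 3.49·1018.4603^0.49 ≈ 103.9245.

y_gold ≈ 103.925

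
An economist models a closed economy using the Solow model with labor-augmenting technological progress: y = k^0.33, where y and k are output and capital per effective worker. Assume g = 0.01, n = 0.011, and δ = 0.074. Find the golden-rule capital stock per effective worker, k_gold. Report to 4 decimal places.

k_gold ≈ 6.4143

Break-even investment rate: n + g + δ = 0.011 + 0.01 + 0.074 = 0.095.
Maximizing c = f(k) − (n+g+δ)·k gives f'(k) = n+g+δ, i.e. 0.33·k^(0.33−1) = 0.095, so k_gold = (0.33/0.095)^(1/0.67) ≈ 6.4143.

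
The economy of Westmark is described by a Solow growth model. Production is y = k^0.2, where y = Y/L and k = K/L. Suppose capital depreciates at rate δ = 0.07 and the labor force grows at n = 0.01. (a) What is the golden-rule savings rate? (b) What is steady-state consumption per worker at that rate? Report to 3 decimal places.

Break-even investment rate: n + δ = 0.01 + 0.07 = 0.08.
For Cobb-Douglas, s_gold equals capital's share: s_gold = 0.2.
At the golden rule the marginal product of capital equals n+δ: 0.2·k^(0.2−1) = 0.08. Solving, k_gold = (0.2/0.08)^(1/0.8) ≈ 3.1436.
y_gold = 3.1436^0.2 ≈ 1.2574; c_gold = (1−0.2)·y_gold ≈ 1.0059.

(a) s_gold = 0.200; (b) c_gold ≈ 1.006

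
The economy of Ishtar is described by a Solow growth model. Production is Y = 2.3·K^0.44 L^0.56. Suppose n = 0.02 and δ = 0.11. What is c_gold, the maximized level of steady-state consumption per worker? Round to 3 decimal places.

c_gold ≈ 6.459

n + δ = 0.02 + 0.11 = 0.13.
Maximizing c = f(k) − (n+δ)·k gives f'(k) = n+δ, i.e. 0.44·2.3·k^(0.44−1) = 0.13, so k_gold = (0.44·2.3/0.13)^(1/0.56) ≈ 39.0387.
y_gold = 2.3·39.0387^0.44 ≈ 11.5342.
c_gold = y_gold − (n+δ)·k_gold = 11.5342 − 0.13·39.0387 ≈ 6.4591.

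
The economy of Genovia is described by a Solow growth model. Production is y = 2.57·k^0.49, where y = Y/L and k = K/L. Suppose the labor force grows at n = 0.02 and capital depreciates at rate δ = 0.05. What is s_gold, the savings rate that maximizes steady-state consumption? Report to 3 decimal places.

The effective depreciation rate is n + δ = 0.02 + 0.05 = 0.07.
At the golden rule MPK = n+δ, and in any Cobb-Douglas steady state s = (n+δ)·k/y = MPK·k/y = capital's share 0.49.

s_gold = 0.490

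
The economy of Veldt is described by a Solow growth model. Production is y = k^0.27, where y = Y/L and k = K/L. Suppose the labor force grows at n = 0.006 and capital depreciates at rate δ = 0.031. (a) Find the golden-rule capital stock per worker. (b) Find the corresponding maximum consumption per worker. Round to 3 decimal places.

(a) k_gold ≈ 15.220; (b) c_gold ≈ 1.523

Capital per worker breaks even when investment replaces (n + δ)·k; here n + δ = 0.037.
At the golden rule the marginal product of capital equals n+δ: 0.27·k^(0.27−1) = 0.037. Solving, k_gold = (0.27/0.037)^(1/0.73) ≈ 15.2200.
y_gold = 15.2200^0.27 ≈ 2.0857; c_gold = y_gold − 0.037·k_gold ≈ 1.5226.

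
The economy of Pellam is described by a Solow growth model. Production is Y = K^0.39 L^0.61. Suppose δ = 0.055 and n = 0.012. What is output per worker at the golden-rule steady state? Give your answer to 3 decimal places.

y_gold ≈ 3.084

The effective depreciation rate is n + δ = 0.012 + 0.055 = 0.067.
Setting f'(k) = n+δ gives 0.39·k^(0.39−1) = 0.067, hence k_gold = (0.39/0.067)^(1/0.61) ≈ 17.9507.
Output: y_gold = k_gold^0.39 = 17.9507^0.39 ≈ 3.0838.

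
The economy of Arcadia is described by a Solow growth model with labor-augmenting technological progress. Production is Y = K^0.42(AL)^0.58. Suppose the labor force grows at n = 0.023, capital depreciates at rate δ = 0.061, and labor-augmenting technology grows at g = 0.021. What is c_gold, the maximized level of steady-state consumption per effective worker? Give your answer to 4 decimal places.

c_gold ≈ 1.5827

Break-even investment rate: n + g + δ = 0.023 + 0.021 + 0.061 = 0.105.
Setting f'(k) = n+g+δ gives 0.42·k^(0.42−1) = 0.105, hence k_gold = (0.42/0.105)^(1/0.58) ≈ 10.9153.
y_gold = 10.9153^0.42 ≈ 2.7288.
c_gold = y_gold − (n+g+δ)·k_gold = 2.7288 − 0.105·10.9153 ≈ 1.5827.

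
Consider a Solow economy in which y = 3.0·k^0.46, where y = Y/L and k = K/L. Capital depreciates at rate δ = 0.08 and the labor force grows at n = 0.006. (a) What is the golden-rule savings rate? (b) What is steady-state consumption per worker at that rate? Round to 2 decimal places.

The effective depreciation rate is n + δ = 0.006 + 0.08 = 0.086.
For Cobb-Douglas, s_gold equals capital's share: s_gold = 0.46.
Maximizing c = f(k) − (n+δ)·k gives f'(k) = n+δ, i.e. 0.46·3.0·k^(0.46−1) = 0.086, so k_gold = (0.46·3.0/0.086)^(1/0.54) ≈ 170.6815.
y_gold = 3.0·170.6815^0.46 ≈ 31.9100; c_gold = (1−0.46)·y_gold ≈ 17.2314.

(a) s_gold = 0.46; (b) c_gold ≈ 17.23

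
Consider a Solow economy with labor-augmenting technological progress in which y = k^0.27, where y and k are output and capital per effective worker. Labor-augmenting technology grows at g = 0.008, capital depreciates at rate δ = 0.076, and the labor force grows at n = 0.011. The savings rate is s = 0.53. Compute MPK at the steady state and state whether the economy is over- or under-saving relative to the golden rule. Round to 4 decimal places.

Capital per effective worker breaks even when investment replaces (n + g + δ)·k; here n + g + δ = 0.095.
Steady-state k*: s·k^0.27 = 0.095·k gives k* = (0.53/0.095)^(1/0.73) ≈ 10.5360.
MPK = 0.27·10.5360^(-0.73) ≈ 0.0484.
MPK < n+g+δ = 0.095, so the economy is dynamically inefficient (over-saving).

over-saving; MPK ≈ 0.0484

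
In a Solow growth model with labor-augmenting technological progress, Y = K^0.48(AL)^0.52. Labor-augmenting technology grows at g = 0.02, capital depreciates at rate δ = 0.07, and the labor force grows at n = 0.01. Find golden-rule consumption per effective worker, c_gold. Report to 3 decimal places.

Capital per effective worker breaks even when investment replaces (n + g + δ)·k; here n + g + δ = 0.1.
Maximizing c = f(k) − (n+g+δ)·k gives f'(k) = n+g+δ, i.e. 0.48·k^(0.48−1) = 0.1, so k_gold = (0.48/0.1)^(1/0.52) ≈ 20.4211.
y_gold = 20.4211^0.48 ≈ 4.2544.
c_gold = y_gold − (n+g+δ)·k_gold = 4.2544 − 0.1·20.4211 ≈ 2.2123.

c_gold ≈ 2.212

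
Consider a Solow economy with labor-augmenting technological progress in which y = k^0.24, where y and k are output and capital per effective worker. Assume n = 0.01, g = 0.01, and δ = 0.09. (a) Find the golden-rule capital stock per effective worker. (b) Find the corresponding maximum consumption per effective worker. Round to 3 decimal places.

(a) k_gold ≈ 2.791; (b) c_gold ≈ 0.972

The effective depreciation rate is n + g + δ = 0.01 + 0.01 + 0.09 = 0.11.
Setting f'(k) = n+g+δ gives 0.24·k^(0.24−1) = 0.11, hence k_gold = (0.24/0.11)^(1/0.76) ≈ 2.7913.
y_gold = 2.7913^0.24 ≈ 1.2794; c_gold = y_gold − 0.11·k_gold ≈ 0.9723.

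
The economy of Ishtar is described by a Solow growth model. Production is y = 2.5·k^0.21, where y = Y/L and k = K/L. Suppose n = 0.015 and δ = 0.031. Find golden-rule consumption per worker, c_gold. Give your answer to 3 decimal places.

Break-even investment rate: n + δ = 0.015 + 0.031 = 0.046.
At the golden rule the marginal product of capital equals n+δ: 0.21·2.5·k^(0.21−1) = 0.046. Solving, k_gold = (0.21·2.5/0.046)^(1/0.79) ≈ 21.8013.
y_gold = 2.5·21.8013^0.21 ≈ 4.7755.
c_gold = y_gold − (n+δ)·k_gold = 4.7755 − 0.046·21.8013 ≈ 3.7727.

c_gold ≈ 3.773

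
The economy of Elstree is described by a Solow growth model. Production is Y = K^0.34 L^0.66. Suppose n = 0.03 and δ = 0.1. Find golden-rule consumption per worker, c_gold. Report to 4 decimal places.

c_gold ≈ 1.0830

Capital per worker breaks even when investment replaces (n + δ)·k; here n + δ = 0.13.
At the golden rule the marginal product of capital equals n+δ: 0.34·k^(0.34−1) = 0.13. Solving, k_gold = (0.34/0.13)^(1/0.66) ≈ 4.2917.
y_gold = 4.2917^0.34 ≈ 1.6409.
c_gold = y_gold − (n+δ)·k_gold = 1.6409 − 0.13·4.2917 ≈ 1.0830.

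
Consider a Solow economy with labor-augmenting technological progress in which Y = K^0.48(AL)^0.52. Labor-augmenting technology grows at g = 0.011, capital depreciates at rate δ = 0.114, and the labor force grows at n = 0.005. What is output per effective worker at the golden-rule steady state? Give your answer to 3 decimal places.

Break-even investment rate: n + g + δ = 0.005 + 0.011 + 0.114 = 0.13.
At the golden rule the marginal product of capital equals n+g+δ: 0.48·k^(0.48−1) = 0.13. Solving, k_gold = (0.48/0.13)^(1/0.52) ≈ 12.3298.
Output: y_gold = k_gold^0.48 = 12.3298^0.48 ≈ 3.3393.

y_gold ≈ 3.339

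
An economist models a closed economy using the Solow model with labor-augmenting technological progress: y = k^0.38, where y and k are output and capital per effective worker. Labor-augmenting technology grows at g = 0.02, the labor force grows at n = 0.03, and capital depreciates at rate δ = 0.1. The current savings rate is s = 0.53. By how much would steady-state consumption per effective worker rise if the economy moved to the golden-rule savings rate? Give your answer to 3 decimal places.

Δc ≈ 0.077

Capital per effective worker breaks even when investment replaces (n + g + δ)·k; here n + g + δ = 0.15.
Current steady state (s = 0.53): k* = (0.53/0.15)^(1/0.62) ≈ 7.6589, y* = 7.6589^0.38 ≈ 2.1676, c* = (1−0.53)·2.1676 ≈ 1.0188.
Maximizing c = f(k) − (n+g+δ)·k gives f'(k) = n+g+δ, i.e. 0.38·k^(0.38−1) = 0.15, so k_gold = (0.38/0.15)^(1/0.62) ≈ 4.4783.
y_gold = 4.4783^0.38 ≈ 1.7678, c_gold = y_gold − 0.15·k_gold ≈ 1.0960.
Gain: Δc = 1.0960 − 1.0188 ≈ 0.0772.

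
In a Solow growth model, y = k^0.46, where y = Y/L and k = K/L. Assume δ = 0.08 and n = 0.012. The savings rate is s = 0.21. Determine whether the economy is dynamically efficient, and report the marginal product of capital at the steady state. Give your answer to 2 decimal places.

dynamically efficient; MPK ≈ 0.20

Capital per worker breaks even when investment replaces (n + δ)·k; here n + δ = 0.092.
Steady-state k*: s·k^0.46 = 0.092·k gives k* = (0.21/0.092)^(1/0.54) ≈ 4.6106.
MPK = 0.46·4.6106^(-0.54) ≈ 0.2015.
MPK > n+δ = 0.092, so the economy is dynamically efficient (under-saving).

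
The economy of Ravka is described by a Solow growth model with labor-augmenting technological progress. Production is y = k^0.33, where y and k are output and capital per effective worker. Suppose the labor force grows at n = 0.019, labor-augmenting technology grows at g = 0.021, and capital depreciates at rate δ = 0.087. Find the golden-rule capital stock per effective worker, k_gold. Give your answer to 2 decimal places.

k_gold ≈ 4.16

n + g + δ = 0.019 + 0.021 + 0.087 = 0.127.
At the golden rule the marginal product of capital equals n+g+δ: 0.33·k^(0.33−1) = 0.127. Solving, k_gold = (0.33/0.127)^(1/0.67) ≈ 4.1588.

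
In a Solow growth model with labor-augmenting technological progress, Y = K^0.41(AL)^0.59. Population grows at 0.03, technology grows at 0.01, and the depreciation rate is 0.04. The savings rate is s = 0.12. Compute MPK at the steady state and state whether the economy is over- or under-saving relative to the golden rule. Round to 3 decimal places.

n + g + δ = 0.03 + 0.01 + 0.04 = 0.08.
Steady-state k*: s·k^0.41 = 0.08·k gives k* = (0.12/0.08)^(1/0.59) ≈ 1.9882.
MPK = 0.41·1.9882^(-0.59) ≈ 0.2733.
MPK > n+g+δ = 0.08, so the economy is dynamically efficient (under-saving).

under-saving; MPK ≈ 0.273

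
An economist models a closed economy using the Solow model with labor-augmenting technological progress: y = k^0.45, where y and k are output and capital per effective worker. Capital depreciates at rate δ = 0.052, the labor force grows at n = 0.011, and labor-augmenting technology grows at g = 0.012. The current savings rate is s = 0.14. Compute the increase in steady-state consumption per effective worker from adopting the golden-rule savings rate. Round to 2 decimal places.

Δc ≈ 0.95

Capital per effective worker breaks even when investment replaces (n + g + δ)·k; here n + g + δ = 0.075.
Current steady state (s = 0.14): k* = (0.14/0.075)^(1/0.55) ≈ 3.1106, y* = 3.1106^0.45 ≈ 1.6664, c* = (1−0.14)·1.6664 ≈ 1.4331.
Golden rule sets MPK = n+g+δ: 0.45·k^(0.45−1) = 0.075, so k_gold = (0.45/0.075)^(1/0.55) ≈ 25.9908.
y_gold = 25.9908^0.45 ≈ 4.3318, c_gold = y_gold − 0.075·k_gold ≈ 2.3825.
Gain: Δc = 2.3825 − 1.4331 ≈ 0.9494.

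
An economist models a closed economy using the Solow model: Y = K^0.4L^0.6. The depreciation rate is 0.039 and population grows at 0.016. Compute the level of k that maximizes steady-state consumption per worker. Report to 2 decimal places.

k_gold ≈ 27.30

Break-even investment rate: n + δ = 0.016 + 0.039 = 0.055.
Setting f'(k) = n+δ gives 0.4·k^(0.4−1) = 0.055, hence k_gold = (0.4/0.055)^(1/0.6) ≈ 27.3000.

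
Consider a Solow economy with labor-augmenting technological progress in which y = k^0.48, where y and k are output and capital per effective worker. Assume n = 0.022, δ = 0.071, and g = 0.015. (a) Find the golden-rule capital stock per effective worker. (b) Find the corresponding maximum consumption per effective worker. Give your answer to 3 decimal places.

(a) k_gold ≈ 17.612; (b) c_gold ≈ 2.061

The effective depreciation rate is n + g + δ = 0.022 + 0.015 + 0.071 = 0.108.
At the golden rule the marginal product of capital equals n+g+δ: 0.48·k^(0.48−1) = 0.108. Solving, k_gold = (0.48/0.108)^(1/0.52) ≈ 17.6118.
y_gold = 17.6118^0.48 ≈ 3.9626; c_gold = y_gold − 0.108·k_gold ≈ 2.0606.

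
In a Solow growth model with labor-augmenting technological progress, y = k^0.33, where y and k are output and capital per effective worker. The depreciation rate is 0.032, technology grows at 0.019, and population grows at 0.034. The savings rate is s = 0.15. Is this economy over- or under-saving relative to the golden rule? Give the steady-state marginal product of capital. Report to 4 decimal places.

under-saving; MPK ≈ 0.1870

Break-even investment rate: n + g + δ = 0.034 + 0.019 + 0.032 = 0.085.
Steady-state k*: s·k^0.33 = 0.085·k gives k* = (0.15/0.085)^(1/0.67) ≈ 2.3344.
MPK = 0.33·2.3344^(-0.67) ≈ 0.1870.
MPK > n+g+δ = 0.085, so the economy is dynamically efficient (under-saving).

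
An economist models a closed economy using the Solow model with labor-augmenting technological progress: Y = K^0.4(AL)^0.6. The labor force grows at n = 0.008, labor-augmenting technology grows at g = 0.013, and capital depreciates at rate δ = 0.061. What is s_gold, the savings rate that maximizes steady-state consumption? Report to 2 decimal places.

n + g + δ = 0.008 + 0.013 + 0.061 = 0.082.
At the golden rule MPK = n+g+δ, and in any Cobb-Douglas steady state s = (n+g+δ)·k/y = MPK·k/y = capital's share 0.4.

s_gold = 0.40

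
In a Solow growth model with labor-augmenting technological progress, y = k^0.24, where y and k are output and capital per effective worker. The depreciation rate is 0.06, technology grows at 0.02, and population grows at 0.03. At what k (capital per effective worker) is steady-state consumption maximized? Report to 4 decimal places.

n + g + δ = 0.03 + 0.02 + 0.06 = 0.11.
Maximizing c = f(k) − (n+g+δ)·k gives f'(k) = n+g+δ, i.e. 0.24·k^(0.24−1) = 0.11, so k_gold = (0.24/0.11)^(1/0.76) ≈ 2.7913.

k_gold ≈ 2.7913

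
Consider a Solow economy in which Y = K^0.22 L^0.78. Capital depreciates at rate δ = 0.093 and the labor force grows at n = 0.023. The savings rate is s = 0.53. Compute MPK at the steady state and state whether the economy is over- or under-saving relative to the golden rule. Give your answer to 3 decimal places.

n + δ = 0.023 + 0.093 = 0.116.
Steady-state k*: s·k^0.22 = 0.116·k gives k* = (0.53/0.116)^(1/0.78) ≈ 7.0133.
MPK = 0.22·7.0133^(-0.78) ≈ 0.0482.
MPK < n+δ = 0.116, so the economy is dynamically inefficient (over-saving).

over-saving; MPK ≈ 0.048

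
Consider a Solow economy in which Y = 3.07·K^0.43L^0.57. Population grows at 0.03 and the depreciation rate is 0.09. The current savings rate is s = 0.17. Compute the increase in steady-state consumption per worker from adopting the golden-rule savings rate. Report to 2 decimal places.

Δc ≈ 2.96

Break-even investment rate: n + δ = 0.03 + 0.09 = 0.12.
Current steady state (s = 0.17): k* = (0.17·3.07/0.12)^(1/0.57) ≈ 13.1829, y* = 3.07·13.1829^0.43 ≈ 9.3056, c* = (1−0.17)·9.3056 ≈ 7.7236.
Setting f'(k) = n+δ gives 0.43·3.07·k^(0.43−1) = 0.12, hence k_gold = (0.43·3.07/0.12)^(1/0.57) ≈ 67.1525.
y_gold = 3.07·67.1525^0.43 ≈ 18.7402, c_gold = y_gold − 0.12·k_gold ≈ 10.6819.
Gain: Δc = 10.6819 − 7.7236 ≈ 2.9583.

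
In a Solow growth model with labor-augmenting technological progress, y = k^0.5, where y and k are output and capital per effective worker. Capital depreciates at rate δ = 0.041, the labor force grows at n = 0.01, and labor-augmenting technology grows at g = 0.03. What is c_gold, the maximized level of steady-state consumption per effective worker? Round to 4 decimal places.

The effective depreciation rate is n + g + δ = 0.01 + 0.03 + 0.041 = 0.081.
Golden rule sets MPK = n+g+δ: 0.5·k^(0.5−1) = 0.081, so k_gold = (0.5/0.081)^(1/0.5) ≈ 38.1039.
y_gold = 38.1039^0.5 ≈ 6.1728.
c_gold = y_gold − (n+g+δ)·k_gold = 6.1728 − 0.081·38.1039 ≈ 3.0864.

c_gold ≈ 3.0864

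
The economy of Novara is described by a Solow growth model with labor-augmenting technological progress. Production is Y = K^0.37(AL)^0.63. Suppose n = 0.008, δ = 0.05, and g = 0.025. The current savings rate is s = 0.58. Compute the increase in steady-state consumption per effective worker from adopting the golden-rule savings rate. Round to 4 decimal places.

Capital per effective worker breaks even when investment replaces (n + g + δ)·k; here n + g + δ = 0.083.
Current steady state (s = 0.58): k* = (0.58/0.083)^(1/0.63) ≈ 21.8896, y* = 21.8896^0.37 ≈ 3.1325, c* = (1−0.58)·3.1325 ≈ 1.3156.
Golden rule sets MPK = n+g+δ: 0.37·k^(0.37−1) = 0.083, so k_gold = (0.37/0.083)^(1/0.63) ≈ 10.7240.
y_gold = 10.7240^0.37 ≈ 2.4056, c_gold = y_gold − 0.083·k_gold ≈ 1.5156.
Gain: Δc = 1.5156 − 1.3156 ≈ 0.1999.

Δc ≈ 0.1999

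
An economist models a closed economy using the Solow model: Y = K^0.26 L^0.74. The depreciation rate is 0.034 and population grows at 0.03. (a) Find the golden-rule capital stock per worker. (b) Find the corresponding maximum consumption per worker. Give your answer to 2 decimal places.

(a) k_gold ≈ 6.65; (b) c_gold ≈ 1.21

Break-even investment rate: n + δ = 0.03 + 0.034 = 0.064.
Setting f'(k) = n+δ gives 0.26·k^(0.26−1) = 0.064, hence k_gold = (0.26/0.064)^(1/0.74) ≈ 6.6480.
y_gold = 6.6480^0.26 ≈ 1.6364; c_gold = y_gold − 0.064·k_gold ≈ 1.2110.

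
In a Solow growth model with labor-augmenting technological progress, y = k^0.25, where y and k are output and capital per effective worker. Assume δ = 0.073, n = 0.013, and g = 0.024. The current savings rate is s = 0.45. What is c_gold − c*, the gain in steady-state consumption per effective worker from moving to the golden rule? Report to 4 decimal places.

n + g + δ = 0.013 + 0.024 + 0.073 = 0.11.
Current steady state (s = 0.45): k* = (0.45/0.11)^(1/0.75) ≈ 6.5427, y* = 6.5427^0.25 ≈ 1.5993, c* = (1−0.45)·1.5993 ≈ 0.8796.
Setting f'(k) = n+g+δ gives 0.25·k^(0.25−1) = 0.11, hence k_gold = (0.25/0.11)^(1/0.75) ≈ 2.9881.
y_gold = 2.9881^0.25 ≈ 1.3148, c_gold = y_gold − 0.11·k_gold ≈ 0.9861.
Gain: Δc = 0.9861 − 0.8796 ≈ 0.1064.

Δc ≈ 0.1064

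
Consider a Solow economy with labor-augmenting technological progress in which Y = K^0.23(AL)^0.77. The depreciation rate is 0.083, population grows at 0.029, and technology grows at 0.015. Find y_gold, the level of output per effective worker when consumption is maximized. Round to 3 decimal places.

Break-even investment rate: n + g + δ = 0.029 + 0.015 + 0.083 = 0.127.
Maximizing c = f(k) − (n+g+δ)·k gives f'(k) = n+g+δ, i.e. 0.23·k^(0.23−1) = 0.127, so k_gold = (0.23/0.127)^(1/0.77) ≈ 2.1626.
Output: y_gold = k_gold^0.23 = 2.1626^0.23 ≈ 1.1941.

y_gold ≈ 1.194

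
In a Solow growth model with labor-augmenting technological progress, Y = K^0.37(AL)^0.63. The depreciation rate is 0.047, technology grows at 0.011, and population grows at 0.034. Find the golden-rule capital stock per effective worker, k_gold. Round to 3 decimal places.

Break-even investment rate: n + g + δ = 0.034 + 0.011 + 0.047 = 0.092.
Setting f'(k) = n+g+δ gives 0.37·k^(0.37−1) = 0.092, hence k_gold = (0.37/0.092)^(1/0.63) ≈ 9.1072.

k_gold ≈ 9.107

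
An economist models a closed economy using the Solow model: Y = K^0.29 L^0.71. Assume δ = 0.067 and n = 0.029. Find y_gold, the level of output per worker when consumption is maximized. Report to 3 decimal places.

y_gold ≈ 1.571

The effective depreciation rate is n + δ = 0.029 + 0.067 = 0.096.
Golden rule sets MPK = n+δ: 0.29·k^(0.29−1) = 0.096, so k_gold = (0.29/0.096)^(1/0.71) ≈ 4.7450.
Output: y_gold = k_gold^0.29 = 4.7450^0.29 ≈ 1.5708.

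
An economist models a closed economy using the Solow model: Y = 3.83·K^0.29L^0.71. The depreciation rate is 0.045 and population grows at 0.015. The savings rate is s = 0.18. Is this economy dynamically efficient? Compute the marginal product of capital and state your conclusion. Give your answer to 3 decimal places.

dynamically efficient; MPK ≈ 0.097

n + δ = 0.015 + 0.045 = 0.06.
Steady-state k*: s·A·k^0.29 = 0.06·k gives k* = (0.18·3.83/0.06)^(1/0.71) ≈ 31.1464.
MPK = 0.29·3.83·31.1464^(-0.71) ≈ 0.0967.
MPK > n+δ = 0.06, so the economy is dynamically efficient (under-saving).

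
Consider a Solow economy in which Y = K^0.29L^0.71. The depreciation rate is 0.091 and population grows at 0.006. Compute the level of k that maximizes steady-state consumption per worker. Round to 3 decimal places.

k_gold ≈ 4.676

Capital per worker breaks even when investment replaces (n + δ)·k; here n + δ = 0.097.
Maximizing c = f(k) − (n+δ)·k gives f'(k) = n+δ, i.e. 0.29·k^(0.29−1) = 0.097, so k_gold = (0.29/0.097)^(1/0.71) ≈ 4.6762.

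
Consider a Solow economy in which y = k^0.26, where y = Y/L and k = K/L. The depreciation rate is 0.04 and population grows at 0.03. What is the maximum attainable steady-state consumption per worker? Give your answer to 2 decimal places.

c_gold ≈ 1.17

Capital per worker breaks even when investment replaces (n + δ)·k; here n + δ = 0.07.
At the golden rule the marginal product of capital equals n+δ: 0.26·k^(0.26−1) = 0.07. Solving, k_gold = (0.26/0.07)^(1/0.74) ≈ 5.8898.
y_gold = 5.8898^0.26 ≈ 1.5857.
c_gold = y_gold − (n+δ)·k_gold = 1.5857 − 0.07·5.8898 ≈ 1.1734.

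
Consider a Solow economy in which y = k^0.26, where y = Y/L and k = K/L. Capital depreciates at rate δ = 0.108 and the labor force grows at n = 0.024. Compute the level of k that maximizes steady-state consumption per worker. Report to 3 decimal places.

Break-even investment rate: n + δ = 0.024 + 0.108 = 0.132.
Maximizing c = f(k) − (n+δ)·k gives f'(k) = n+δ, i.e. 0.26·k^(0.26−1) = 0.132, so k_gold = (0.26/0.132)^(1/0.74) ≈ 2.4994.

k_gold ≈ 2.499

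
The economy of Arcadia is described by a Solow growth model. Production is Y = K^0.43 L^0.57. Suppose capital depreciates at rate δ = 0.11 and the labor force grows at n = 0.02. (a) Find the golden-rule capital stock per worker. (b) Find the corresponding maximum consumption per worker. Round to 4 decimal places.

Capital per worker breaks even when investment replaces (n + δ)·k; here n + δ = 0.13.
Maximizing c = f(k) − (n+δ)·k gives f'(k) = n+δ, i.e. 0.43·k^(0.43−1) = 0.13, so k_gold = (0.43/0.13)^(1/0.57) ≈ 8.1554.
y_gold = 8.1554^0.43 ≈ 2.4656; c_gold = y_gold − 0.13·k_gold ≈ 1.4054.

(a) k_gold ≈ 8.1554; (b) c_gold ≈ 1.4054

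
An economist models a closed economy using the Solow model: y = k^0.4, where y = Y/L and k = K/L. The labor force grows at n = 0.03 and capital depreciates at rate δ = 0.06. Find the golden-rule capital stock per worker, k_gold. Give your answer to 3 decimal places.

k_gold ≈ 12.014

The effective depreciation rate is n + δ = 0.03 + 0.06 = 0.09.
Maximizing c = f(k) − (n+δ)·k gives f'(k) = n+δ, i.e. 0.4·k^(0.4−1) = 0.09, so k_gold = (0.4/0.09)^(1/0.6) ≈ 12.0142.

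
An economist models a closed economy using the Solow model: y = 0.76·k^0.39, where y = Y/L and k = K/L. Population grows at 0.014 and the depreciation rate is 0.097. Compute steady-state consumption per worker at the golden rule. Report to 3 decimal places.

n + δ = 0.014 + 0.097 = 0.111.
Maximizing c = f(k) − (n+δ)·k gives f'(k) = n+δ, i.e. 0.39·0.76·k^(0.39−1) = 0.111, so k_gold = (0.39·0.76/0.111)^(1/0.61) ≈ 5.0035.
y_gold = 0.76·5.0035^0.39 ≈ 1.4241.
c_gold = y_gold − (n+δ)·k_gold = 1.4241 − 0.111·5.0035 ≈ 0.8687.

c_gold ≈ 0.869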